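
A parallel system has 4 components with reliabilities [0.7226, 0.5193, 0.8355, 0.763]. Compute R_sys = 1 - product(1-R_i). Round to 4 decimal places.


Components: [0.7226, 0.5193, 0.8355, 0.763]
(1 - 0.7226) = 0.2774, running product = 0.2774
(1 - 0.5193) = 0.4807, running product = 0.1333
(1 - 0.8355) = 0.1645, running product = 0.0219
(1 - 0.763) = 0.237, running product = 0.0052
Product of (1-R_i) = 0.0052
R_sys = 1 - 0.0052 = 0.9948

0.9948


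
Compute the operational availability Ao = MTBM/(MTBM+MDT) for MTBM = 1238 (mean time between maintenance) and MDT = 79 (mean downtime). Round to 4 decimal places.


MTBM = 1238
MDT = 79
MTBM + MDT = 1317
Ao = 1238 / 1317
Ao = 0.94

0.94


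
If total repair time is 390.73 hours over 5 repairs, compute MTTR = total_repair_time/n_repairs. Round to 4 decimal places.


total_repair_time = 390.73
n_repairs = 5
MTTR = 390.73 / 5
MTTR = 78.146

78.146


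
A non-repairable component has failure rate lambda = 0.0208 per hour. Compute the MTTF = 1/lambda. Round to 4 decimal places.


lambda = 0.0208
MTTF = 1 / 0.0208
MTTF = 48.0769

48.0769


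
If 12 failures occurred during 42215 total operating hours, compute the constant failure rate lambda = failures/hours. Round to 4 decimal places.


failures = 12
total_hours = 42215
lambda = 12 / 42215
lambda = 0.0003

0.0003


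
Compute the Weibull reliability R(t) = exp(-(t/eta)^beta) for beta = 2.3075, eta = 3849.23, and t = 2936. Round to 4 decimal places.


beta = 2.3075, eta = 3849.23, t = 2936
t/eta = 2936 / 3849.23 = 0.7627
(t/eta)^beta = 0.7627^2.3075 = 0.5353
R(t) = exp(-0.5353)
R(t) = 0.5855

0.5855


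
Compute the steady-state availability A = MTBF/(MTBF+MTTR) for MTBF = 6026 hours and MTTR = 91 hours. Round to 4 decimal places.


MTBF = 6026
MTTR = 91
MTBF + MTTR = 6117
A = 6026 / 6117
A = 0.9851

0.9851


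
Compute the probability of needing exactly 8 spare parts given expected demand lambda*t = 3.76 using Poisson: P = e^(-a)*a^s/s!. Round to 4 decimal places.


a = 3.76, s = 8
e^(-a) = e^(-3.76) = 0.0233
a^s = 3.76^8 = 39948.71
s! = 40320
P = 0.0233 * 39948.71 / 40320
P = 0.0231

0.0231


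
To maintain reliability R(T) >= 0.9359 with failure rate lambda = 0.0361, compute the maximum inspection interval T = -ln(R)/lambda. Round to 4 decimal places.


R_target = 0.9359
lambda = 0.0361
-ln(0.9359) = 0.0662
T = 0.0662 / 0.0361
T = 1.8351

1.8351


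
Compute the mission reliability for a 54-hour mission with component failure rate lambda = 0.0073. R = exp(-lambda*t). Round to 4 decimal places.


lambda = 0.0073
mission_time = 54
lambda * t = 0.0073 * 54 = 0.3942
R = exp(-0.3942)
R = 0.6742

0.6742


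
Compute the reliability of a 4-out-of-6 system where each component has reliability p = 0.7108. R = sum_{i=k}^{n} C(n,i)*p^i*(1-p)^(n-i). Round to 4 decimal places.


k = 4, n = 6, p = 0.7108
i=4: C(6,4)=15 * 0.7108^4 * 0.2892^2 = 0.3202
i=5: C(6,5)=6 * 0.7108^5 * 0.2892^1 = 0.3148
i=6: C(6,6)=1 * 0.7108^6 * 0.2892^0 = 0.129
R = sum of terms = 0.764

0.764


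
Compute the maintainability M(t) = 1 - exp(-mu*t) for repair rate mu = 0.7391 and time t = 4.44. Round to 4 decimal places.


mu = 0.7391, t = 4.44
mu * t = 0.7391 * 4.44 = 3.2816
exp(-3.2816) = 0.0376
M(t) = 1 - 0.0376
M(t) = 0.9624

0.9624


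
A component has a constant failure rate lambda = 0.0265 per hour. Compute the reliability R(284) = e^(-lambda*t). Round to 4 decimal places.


lambda = 0.0265
t = 284
lambda * t = 7.526
R(t) = e^(-7.526)
R(t) = 0.0005

0.0005


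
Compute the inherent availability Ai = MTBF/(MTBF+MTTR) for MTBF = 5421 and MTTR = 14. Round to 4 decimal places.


MTBF = 5421
MTTR = 14
MTBF + MTTR = 5435
Ai = 5421 / 5435
Ai = 0.9974

0.9974


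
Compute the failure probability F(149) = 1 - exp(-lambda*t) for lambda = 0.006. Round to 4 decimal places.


lambda = 0.006, t = 149
lambda * t = 0.894
exp(-0.894) = 0.409
F(t) = 1 - 0.409
F(t) = 0.591

0.591


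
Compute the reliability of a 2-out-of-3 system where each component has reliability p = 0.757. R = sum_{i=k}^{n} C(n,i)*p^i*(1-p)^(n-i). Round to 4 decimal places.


k = 2, n = 3, p = 0.757
i=2: C(3,2)=3 * 0.757^2 * 0.243^1 = 0.4178
i=3: C(3,3)=1 * 0.757^3 * 0.243^0 = 0.4338
R = sum of terms = 0.8516

0.8516


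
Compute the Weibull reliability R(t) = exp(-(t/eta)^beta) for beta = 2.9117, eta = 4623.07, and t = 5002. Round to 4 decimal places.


beta = 2.9117, eta = 4623.07, t = 5002
t/eta = 5002 / 4623.07 = 1.082
(t/eta)^beta = 1.082^2.9117 = 1.2578
R(t) = exp(-1.2578)
R(t) = 0.2843

0.2843


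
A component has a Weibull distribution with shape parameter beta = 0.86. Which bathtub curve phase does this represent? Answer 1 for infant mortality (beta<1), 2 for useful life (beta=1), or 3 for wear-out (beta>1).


beta = 0.86
Compare beta to 1:
beta < 1 => infant mortality (phase 1)
beta = 1 => useful life (phase 2)
beta > 1 => wear-out (phase 3)
Since beta = 0.86, this is infant mortality (decreasing failure rate)
Phase = 1

1


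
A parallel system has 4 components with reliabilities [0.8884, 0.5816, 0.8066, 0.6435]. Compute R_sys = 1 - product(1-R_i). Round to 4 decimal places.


Components: [0.8884, 0.5816, 0.8066, 0.6435]
(1 - 0.8884) = 0.1116, running product = 0.1116
(1 - 0.5816) = 0.4184, running product = 0.0467
(1 - 0.8066) = 0.1934, running product = 0.009
(1 - 0.6435) = 0.3565, running product = 0.0032
Product of (1-R_i) = 0.0032
R_sys = 1 - 0.0032 = 0.9968

0.9968


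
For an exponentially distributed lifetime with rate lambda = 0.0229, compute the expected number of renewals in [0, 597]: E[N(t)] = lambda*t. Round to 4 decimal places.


lambda = 0.0229
t = 597
E[N(t)] = lambda * t
E[N(t)] = 0.0229 * 597
E[N(t)] = 13.6713

13.6713


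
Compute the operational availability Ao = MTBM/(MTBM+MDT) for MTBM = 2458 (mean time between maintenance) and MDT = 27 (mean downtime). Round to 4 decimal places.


MTBM = 2458
MDT = 27
MTBM + MDT = 2485
Ao = 2458 / 2485
Ao = 0.9891

0.9891


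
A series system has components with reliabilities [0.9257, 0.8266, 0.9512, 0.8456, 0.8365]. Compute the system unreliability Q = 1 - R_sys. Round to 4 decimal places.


Components: [0.9257, 0.8266, 0.9512, 0.8456, 0.8365]
After component 1: product = 0.9257
After component 2: product = 0.7652
After component 3: product = 0.7278
After component 4: product = 0.6155
After component 5: product = 0.5148
R_sys = 0.5148
Q = 1 - 0.5148 = 0.4852

0.4852


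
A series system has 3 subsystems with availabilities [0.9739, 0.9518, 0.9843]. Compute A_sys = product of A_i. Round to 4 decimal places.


Subsystems: [0.9739, 0.9518, 0.9843]
After subsystem 1 (A=0.9739): product = 0.9739
After subsystem 2 (A=0.9518): product = 0.927
After subsystem 3 (A=0.9843): product = 0.9124
A_sys = 0.9124

0.9124


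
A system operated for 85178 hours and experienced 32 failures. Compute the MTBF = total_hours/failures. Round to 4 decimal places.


total_hours = 85178
failures = 32
MTBF = 85178 / 32
MTBF = 2661.8125

2661.8125


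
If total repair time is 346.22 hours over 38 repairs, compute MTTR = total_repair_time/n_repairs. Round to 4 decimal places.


total_repair_time = 346.22
n_repairs = 38
MTTR = 346.22 / 38
MTTR = 9.1111

9.1111


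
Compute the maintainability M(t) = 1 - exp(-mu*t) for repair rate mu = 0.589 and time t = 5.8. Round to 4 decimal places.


mu = 0.589, t = 5.8
mu * t = 0.589 * 5.8 = 3.4162
exp(-3.4162) = 0.0328
M(t) = 1 - 0.0328
M(t) = 0.9672

0.9672


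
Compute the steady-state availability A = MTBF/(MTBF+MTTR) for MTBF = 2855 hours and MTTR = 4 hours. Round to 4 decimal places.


MTBF = 2855
MTTR = 4
MTBF + MTTR = 2859
A = 2855 / 2859
A = 0.9986

0.9986


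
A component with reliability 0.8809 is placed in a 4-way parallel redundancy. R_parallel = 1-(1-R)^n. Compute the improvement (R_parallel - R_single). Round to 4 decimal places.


R_single = 0.8809, n = 4
1 - R_single = 0.1191
(1 - R_single)^n = 0.1191^4 = 0.0002
R_parallel = 1 - 0.0002 = 0.9998
Improvement = 0.9998 - 0.8809
Improvement = 0.1189

0.1189


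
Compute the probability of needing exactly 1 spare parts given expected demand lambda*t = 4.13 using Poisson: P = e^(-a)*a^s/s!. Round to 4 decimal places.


a = 4.13, s = 1
e^(-a) = e^(-4.13) = 0.0161
a^s = 4.13^1 = 4.13
s! = 1
P = 0.0161 * 4.13 / 1
P = 0.0664

0.0664


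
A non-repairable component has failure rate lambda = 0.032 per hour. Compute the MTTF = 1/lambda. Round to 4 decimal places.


lambda = 0.032
MTTF = 1 / 0.032
MTTF = 31.25

31.25


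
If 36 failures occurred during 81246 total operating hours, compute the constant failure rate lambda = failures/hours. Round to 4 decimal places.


failures = 36
total_hours = 81246
lambda = 36 / 81246
lambda = 0.0004

0.0004


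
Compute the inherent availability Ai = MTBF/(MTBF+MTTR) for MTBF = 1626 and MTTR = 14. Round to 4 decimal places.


MTBF = 1626
MTTR = 14
MTBF + MTTR = 1640
Ai = 1626 / 1640
Ai = 0.9915

0.9915


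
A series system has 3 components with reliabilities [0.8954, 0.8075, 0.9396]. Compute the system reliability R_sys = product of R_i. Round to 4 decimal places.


Components: [0.8954, 0.8075, 0.9396]
After component 1 (R=0.8954): product = 0.8954
After component 2 (R=0.8075): product = 0.723
After component 3 (R=0.9396): product = 0.6794
R_sys = 0.6794

0.6794


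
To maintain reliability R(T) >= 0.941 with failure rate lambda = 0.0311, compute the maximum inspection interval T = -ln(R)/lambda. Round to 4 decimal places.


R_target = 0.941
lambda = 0.0311
-ln(0.941) = 0.0608
T = 0.0608 / 0.0311
T = 1.9554

1.9554


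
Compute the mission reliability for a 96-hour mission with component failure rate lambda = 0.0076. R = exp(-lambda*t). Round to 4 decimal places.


lambda = 0.0076
mission_time = 96
lambda * t = 0.0076 * 96 = 0.7296
R = exp(-0.7296)
R = 0.4821

0.4821


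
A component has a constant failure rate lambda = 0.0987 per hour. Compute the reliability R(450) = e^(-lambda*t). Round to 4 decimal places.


lambda = 0.0987
t = 450
lambda * t = 44.415
R(t) = e^(-44.415)
R(t) = 0.0

0.0


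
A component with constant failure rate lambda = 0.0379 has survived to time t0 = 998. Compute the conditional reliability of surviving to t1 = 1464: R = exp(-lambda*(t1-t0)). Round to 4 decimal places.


lambda = 0.0379
t0 = 998, t1 = 1464
t1 - t0 = 466
lambda * (t1-t0) = 0.0379 * 466 = 17.6614
R = exp(-17.6614)
R = 0.0

0.0


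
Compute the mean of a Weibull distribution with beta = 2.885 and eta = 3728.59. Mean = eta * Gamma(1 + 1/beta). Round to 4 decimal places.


beta = 2.885, eta = 3728.59
1/beta = 0.3466
1 + 1/beta = 1.3466
Gamma(1.3466) = 0.8915
Mean = 3728.59 * 0.8915
Mean = 3324.0384

3324.0384


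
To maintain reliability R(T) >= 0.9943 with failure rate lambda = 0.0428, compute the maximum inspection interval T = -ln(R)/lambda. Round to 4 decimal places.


R_target = 0.9943
lambda = 0.0428
-ln(0.9943) = 0.0057
T = 0.0057 / 0.0428
T = 0.1336

0.1336


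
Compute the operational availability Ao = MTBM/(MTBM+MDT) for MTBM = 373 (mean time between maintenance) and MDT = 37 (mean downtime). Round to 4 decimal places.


MTBM = 373
MDT = 37
MTBM + MDT = 410
Ao = 373 / 410
Ao = 0.9098

0.9098


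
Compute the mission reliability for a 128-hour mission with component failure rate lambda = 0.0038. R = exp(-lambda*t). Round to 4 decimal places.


lambda = 0.0038
mission_time = 128
lambda * t = 0.0038 * 128 = 0.4864
R = exp(-0.4864)
R = 0.6148

0.6148


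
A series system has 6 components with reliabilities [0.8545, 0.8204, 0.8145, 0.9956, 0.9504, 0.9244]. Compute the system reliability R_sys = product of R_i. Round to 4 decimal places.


Components: [0.8545, 0.8204, 0.8145, 0.9956, 0.9504, 0.9244]
After component 1 (R=0.8545): product = 0.8545
After component 2 (R=0.8204): product = 0.701
After component 3 (R=0.8145): product = 0.571
After component 4 (R=0.9956): product = 0.5685
After component 5 (R=0.9504): product = 0.5403
After component 6 (R=0.9244): product = 0.4994
R_sys = 0.4994

0.4994


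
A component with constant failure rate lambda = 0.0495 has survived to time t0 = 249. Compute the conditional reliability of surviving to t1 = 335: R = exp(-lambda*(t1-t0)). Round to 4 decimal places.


lambda = 0.0495
t0 = 249, t1 = 335
t1 - t0 = 86
lambda * (t1-t0) = 0.0495 * 86 = 4.257
R = exp(-4.257)
R = 0.0142

0.0142


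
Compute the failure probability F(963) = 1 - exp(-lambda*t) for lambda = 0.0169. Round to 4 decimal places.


lambda = 0.0169, t = 963
lambda * t = 16.2747
exp(-16.2747) = 0.0
F(t) = 1 - 0.0
F(t) = 1.0

1.0


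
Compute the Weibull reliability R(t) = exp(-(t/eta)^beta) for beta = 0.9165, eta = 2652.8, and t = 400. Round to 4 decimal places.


beta = 0.9165, eta = 2652.8, t = 400
t/eta = 400 / 2652.8 = 0.1508
(t/eta)^beta = 0.1508^0.9165 = 0.1766
R(t) = exp(-0.1766)
R(t) = 0.8381

0.8381


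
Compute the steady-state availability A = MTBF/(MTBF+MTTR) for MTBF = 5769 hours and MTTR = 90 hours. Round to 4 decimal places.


MTBF = 5769
MTTR = 90
MTBF + MTTR = 5859
A = 5769 / 5859
A = 0.9846

0.9846


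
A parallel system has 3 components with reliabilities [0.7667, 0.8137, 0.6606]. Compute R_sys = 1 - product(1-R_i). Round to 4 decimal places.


Components: [0.7667, 0.8137, 0.6606]
(1 - 0.7667) = 0.2333, running product = 0.2333
(1 - 0.8137) = 0.1863, running product = 0.0435
(1 - 0.6606) = 0.3394, running product = 0.0148
Product of (1-R_i) = 0.0148
R_sys = 1 - 0.0148 = 0.9852

0.9852


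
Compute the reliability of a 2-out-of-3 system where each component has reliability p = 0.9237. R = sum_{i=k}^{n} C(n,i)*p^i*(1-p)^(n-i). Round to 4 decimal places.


k = 2, n = 3, p = 0.9237
i=2: C(3,2)=3 * 0.9237^2 * 0.0763^1 = 0.1953
i=3: C(3,3)=1 * 0.9237^3 * 0.0763^0 = 0.7881
R = sum of terms = 0.9834

0.9834


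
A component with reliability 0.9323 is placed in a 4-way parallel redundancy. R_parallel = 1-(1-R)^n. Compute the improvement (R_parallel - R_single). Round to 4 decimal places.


R_single = 0.9323, n = 4
1 - R_single = 0.0677
(1 - R_single)^n = 0.0677^4 = 0.0
R_parallel = 1 - 0.0 = 1.0
Improvement = 1.0 - 0.9323
Improvement = 0.0677

0.0677


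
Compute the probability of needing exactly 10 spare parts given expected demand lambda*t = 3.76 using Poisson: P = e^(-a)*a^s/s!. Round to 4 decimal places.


a = 3.76, s = 10
e^(-a) = e^(-3.76) = 0.0233
a^s = 3.76^10 = 564778.8819
s! = 3628800
P = 0.0233 * 564778.8819 / 3628800
P = 0.0036

0.0036


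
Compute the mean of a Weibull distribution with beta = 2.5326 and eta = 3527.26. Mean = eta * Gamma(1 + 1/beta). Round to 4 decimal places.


beta = 2.5326, eta = 3527.26
1/beta = 0.3949
1 + 1/beta = 1.3949
Gamma(1.3949) = 0.8876
Mean = 3527.26 * 0.8876
Mean = 3130.6421

3130.6421


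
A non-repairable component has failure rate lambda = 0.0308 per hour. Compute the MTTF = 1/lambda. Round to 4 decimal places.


lambda = 0.0308
MTTF = 1 / 0.0308
MTTF = 32.4675

32.4675


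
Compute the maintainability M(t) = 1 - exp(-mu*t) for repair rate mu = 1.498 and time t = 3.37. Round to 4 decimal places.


mu = 1.498, t = 3.37
mu * t = 1.498 * 3.37 = 5.0483
exp(-5.0483) = 0.0064
M(t) = 1 - 0.0064
M(t) = 0.9936

0.9936


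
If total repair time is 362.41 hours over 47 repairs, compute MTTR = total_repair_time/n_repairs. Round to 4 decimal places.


total_repair_time = 362.41
n_repairs = 47
MTTR = 362.41 / 47
MTTR = 7.7109

7.7109


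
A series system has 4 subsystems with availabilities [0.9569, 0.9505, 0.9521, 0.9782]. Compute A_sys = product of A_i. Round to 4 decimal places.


Subsystems: [0.9569, 0.9505, 0.9521, 0.9782]
After subsystem 1 (A=0.9569): product = 0.9569
After subsystem 2 (A=0.9505): product = 0.9095
After subsystem 3 (A=0.9521): product = 0.866
After subsystem 4 (A=0.9782): product = 0.8471
A_sys = 0.8471

0.8471


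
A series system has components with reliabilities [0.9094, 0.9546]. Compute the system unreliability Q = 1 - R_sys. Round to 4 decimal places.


Components: [0.9094, 0.9546]
After component 1: product = 0.9094
After component 2: product = 0.8681
R_sys = 0.8681
Q = 1 - 0.8681 = 0.1319

0.1319


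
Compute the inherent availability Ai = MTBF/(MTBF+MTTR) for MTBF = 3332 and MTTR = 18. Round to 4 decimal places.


MTBF = 3332
MTTR = 18
MTBF + MTTR = 3350
Ai = 3332 / 3350
Ai = 0.9946

0.9946


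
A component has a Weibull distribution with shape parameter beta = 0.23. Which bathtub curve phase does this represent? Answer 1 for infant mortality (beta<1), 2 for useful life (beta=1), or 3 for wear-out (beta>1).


beta = 0.23
Compare beta to 1:
beta < 1 => infant mortality (phase 1)
beta = 1 => useful life (phase 2)
beta > 1 => wear-out (phase 3)
Since beta = 0.23, this is infant mortality (decreasing failure rate)
Phase = 1

1


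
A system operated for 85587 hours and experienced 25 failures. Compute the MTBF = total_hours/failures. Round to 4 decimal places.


total_hours = 85587
failures = 25
MTBF = 85587 / 25
MTBF = 3423.48

3423.48


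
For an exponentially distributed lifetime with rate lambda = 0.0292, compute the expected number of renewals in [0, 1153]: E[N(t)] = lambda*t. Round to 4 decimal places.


lambda = 0.0292
t = 1153
E[N(t)] = lambda * t
E[N(t)] = 0.0292 * 1153
E[N(t)] = 33.6676

33.6676


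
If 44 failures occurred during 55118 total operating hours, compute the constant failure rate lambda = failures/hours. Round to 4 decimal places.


failures = 44
total_hours = 55118
lambda = 44 / 55118
lambda = 0.0008

0.0008


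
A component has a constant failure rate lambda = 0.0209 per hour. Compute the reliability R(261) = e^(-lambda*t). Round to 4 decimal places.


lambda = 0.0209
t = 261
lambda * t = 5.4549
R(t) = e^(-5.4549)
R(t) = 0.0043

0.0043


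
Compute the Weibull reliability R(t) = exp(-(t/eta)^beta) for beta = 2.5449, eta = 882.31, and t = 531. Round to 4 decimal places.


beta = 2.5449, eta = 882.31, t = 531
t/eta = 531 / 882.31 = 0.6018
(t/eta)^beta = 0.6018^2.5449 = 0.2747
R(t) = exp(-0.2747)
R(t) = 0.7598

0.7598


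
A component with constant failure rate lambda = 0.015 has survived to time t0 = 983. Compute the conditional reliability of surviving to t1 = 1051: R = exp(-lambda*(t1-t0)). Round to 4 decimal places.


lambda = 0.015
t0 = 983, t1 = 1051
t1 - t0 = 68
lambda * (t1-t0) = 0.015 * 68 = 1.02
R = exp(-1.02)
R = 0.3606

0.3606


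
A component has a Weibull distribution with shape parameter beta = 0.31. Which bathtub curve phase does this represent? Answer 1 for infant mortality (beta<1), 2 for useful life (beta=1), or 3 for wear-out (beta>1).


beta = 0.31
Compare beta to 1:
beta < 1 => infant mortality (phase 1)
beta = 1 => useful life (phase 2)
beta > 1 => wear-out (phase 3)
Since beta = 0.31, this is infant mortality (decreasing failure rate)
Phase = 1

1


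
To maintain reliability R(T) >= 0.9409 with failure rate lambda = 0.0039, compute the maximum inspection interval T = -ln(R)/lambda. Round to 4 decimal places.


R_target = 0.9409
lambda = 0.0039
-ln(0.9409) = 0.0609
T = 0.0609 / 0.0039
T = 15.6201

15.6201


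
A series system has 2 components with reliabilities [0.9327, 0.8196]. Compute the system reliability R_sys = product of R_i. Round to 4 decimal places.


Components: [0.9327, 0.8196]
After component 1 (R=0.9327): product = 0.9327
After component 2 (R=0.8196): product = 0.7644
R_sys = 0.7644

0.7644


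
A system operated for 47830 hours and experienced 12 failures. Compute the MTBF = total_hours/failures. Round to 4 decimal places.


total_hours = 47830
failures = 12
MTBF = 47830 / 12
MTBF = 3985.8333

3985.8333


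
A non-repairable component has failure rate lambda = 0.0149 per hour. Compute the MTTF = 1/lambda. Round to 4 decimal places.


lambda = 0.0149
MTTF = 1 / 0.0149
MTTF = 67.1141

67.1141


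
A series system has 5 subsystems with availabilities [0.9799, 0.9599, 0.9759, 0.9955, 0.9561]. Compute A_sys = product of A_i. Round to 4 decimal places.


Subsystems: [0.9799, 0.9599, 0.9759, 0.9955, 0.9561]
After subsystem 1 (A=0.9799): product = 0.9799
After subsystem 2 (A=0.9599): product = 0.9406
After subsystem 3 (A=0.9759): product = 0.9179
After subsystem 4 (A=0.9955): product = 0.9138
After subsystem 5 (A=0.9561): product = 0.8737
A_sys = 0.8737

0.8737


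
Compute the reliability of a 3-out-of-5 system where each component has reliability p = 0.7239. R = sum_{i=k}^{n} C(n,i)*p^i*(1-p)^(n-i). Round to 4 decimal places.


k = 3, n = 5, p = 0.7239
i=3: C(5,3)=10 * 0.7239^3 * 0.2761^2 = 0.2892
i=4: C(5,4)=5 * 0.7239^4 * 0.2761^1 = 0.3791
i=5: C(5,5)=1 * 0.7239^5 * 0.2761^0 = 0.1988
R = sum of terms = 0.8671

0.8671


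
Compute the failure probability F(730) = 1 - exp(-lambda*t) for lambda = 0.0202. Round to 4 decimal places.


lambda = 0.0202, t = 730
lambda * t = 14.746
exp(-14.746) = 0.0
F(t) = 1 - 0.0
F(t) = 1.0

1.0


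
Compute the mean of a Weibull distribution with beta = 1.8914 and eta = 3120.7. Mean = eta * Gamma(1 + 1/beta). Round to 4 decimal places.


beta = 1.8914, eta = 3120.7
1/beta = 0.5287
1 + 1/beta = 1.5287
Gamma(1.5287) = 0.8875
Mean = 3120.7 * 0.8875
Mean = 2769.6049

2769.6049


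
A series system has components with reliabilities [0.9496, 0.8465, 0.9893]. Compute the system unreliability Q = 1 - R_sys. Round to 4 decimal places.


Components: [0.9496, 0.8465, 0.9893]
After component 1: product = 0.9496
After component 2: product = 0.8038
After component 3: product = 0.7952
R_sys = 0.7952
Q = 1 - 0.7952 = 0.2048

0.2048


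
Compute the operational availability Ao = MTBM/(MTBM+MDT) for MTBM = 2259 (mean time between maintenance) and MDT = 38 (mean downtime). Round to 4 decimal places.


MTBM = 2259
MDT = 38
MTBM + MDT = 2297
Ao = 2259 / 2297
Ao = 0.9835

0.9835


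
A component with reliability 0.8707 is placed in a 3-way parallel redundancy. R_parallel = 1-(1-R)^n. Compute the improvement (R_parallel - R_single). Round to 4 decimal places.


R_single = 0.8707, n = 3
1 - R_single = 0.1293
(1 - R_single)^n = 0.1293^3 = 0.0022
R_parallel = 1 - 0.0022 = 0.9978
Improvement = 0.9978 - 0.8707
Improvement = 0.1271

0.1271


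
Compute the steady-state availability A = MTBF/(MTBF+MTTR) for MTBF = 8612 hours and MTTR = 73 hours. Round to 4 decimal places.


MTBF = 8612
MTTR = 73
MTBF + MTTR = 8685
A = 8612 / 8685
A = 0.9916

0.9916


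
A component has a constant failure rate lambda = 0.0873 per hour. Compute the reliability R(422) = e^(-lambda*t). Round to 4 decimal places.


lambda = 0.0873
t = 422
lambda * t = 36.8406
R(t) = e^(-36.8406)
R(t) = 0.0

0.0


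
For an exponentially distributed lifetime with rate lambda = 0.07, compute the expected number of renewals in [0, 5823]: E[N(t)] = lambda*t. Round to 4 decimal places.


lambda = 0.07
t = 5823
E[N(t)] = lambda * t
E[N(t)] = 0.07 * 5823
E[N(t)] = 407.61

407.61


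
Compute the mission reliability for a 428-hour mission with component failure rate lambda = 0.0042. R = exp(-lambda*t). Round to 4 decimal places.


lambda = 0.0042
mission_time = 428
lambda * t = 0.0042 * 428 = 1.7976
R = exp(-1.7976)
R = 0.1657

0.1657


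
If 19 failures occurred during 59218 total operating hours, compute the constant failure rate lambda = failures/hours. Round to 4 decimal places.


failures = 19
total_hours = 59218
lambda = 19 / 59218
lambda = 0.0003

0.0003


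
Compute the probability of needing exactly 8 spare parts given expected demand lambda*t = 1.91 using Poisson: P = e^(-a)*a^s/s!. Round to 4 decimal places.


a = 1.91, s = 8
e^(-a) = e^(-1.91) = 0.1481
a^s = 1.91^8 = 177.1197
s! = 40320
P = 0.1481 * 177.1197 / 40320
P = 0.0007

0.0007


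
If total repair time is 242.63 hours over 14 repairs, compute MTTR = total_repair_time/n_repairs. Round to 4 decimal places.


total_repair_time = 242.63
n_repairs = 14
MTTR = 242.63 / 14
MTTR = 17.3307

17.3307


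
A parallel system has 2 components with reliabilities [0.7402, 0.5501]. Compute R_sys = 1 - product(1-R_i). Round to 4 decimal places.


Components: [0.7402, 0.5501]
(1 - 0.7402) = 0.2598, running product = 0.2598
(1 - 0.5501) = 0.4499, running product = 0.1169
Product of (1-R_i) = 0.1169
R_sys = 1 - 0.1169 = 0.8831

0.8831


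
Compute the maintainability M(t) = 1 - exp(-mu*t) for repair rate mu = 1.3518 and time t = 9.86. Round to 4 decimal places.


mu = 1.3518, t = 9.86
mu * t = 1.3518 * 9.86 = 13.3287
exp(-13.3287) = 0.0
M(t) = 1 - 0.0
M(t) = 1.0

1.0


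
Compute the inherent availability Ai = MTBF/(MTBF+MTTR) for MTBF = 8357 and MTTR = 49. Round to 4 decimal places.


MTBF = 8357
MTTR = 49
MTBF + MTTR = 8406
Ai = 8357 / 8406
Ai = 0.9942

0.9942


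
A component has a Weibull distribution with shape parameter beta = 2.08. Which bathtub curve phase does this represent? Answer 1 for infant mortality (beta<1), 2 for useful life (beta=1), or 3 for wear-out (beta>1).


beta = 2.08
Compare beta to 1:
beta < 1 => infant mortality (phase 1)
beta = 1 => useful life (phase 2)
beta > 1 => wear-out (phase 3)
Since beta = 2.08, this is wear-out (increasing failure rate)
Phase = 3

3


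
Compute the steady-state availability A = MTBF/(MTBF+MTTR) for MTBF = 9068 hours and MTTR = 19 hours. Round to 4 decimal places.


MTBF = 9068
MTTR = 19
MTBF + MTTR = 9087
A = 9068 / 9087
A = 0.9979

0.9979


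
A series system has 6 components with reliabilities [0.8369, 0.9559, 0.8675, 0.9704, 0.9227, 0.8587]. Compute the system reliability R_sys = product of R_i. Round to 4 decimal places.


Components: [0.8369, 0.9559, 0.8675, 0.9704, 0.9227, 0.8587]
After component 1 (R=0.8369): product = 0.8369
After component 2 (R=0.9559): product = 0.8
After component 3 (R=0.8675): product = 0.694
After component 4 (R=0.9704): product = 0.6735
After component 5 (R=0.9227): product = 0.6214
After component 6 (R=0.8587): product = 0.5336
R_sys = 0.5336

0.5336


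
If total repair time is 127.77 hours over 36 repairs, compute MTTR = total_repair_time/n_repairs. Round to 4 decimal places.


total_repair_time = 127.77
n_repairs = 36
MTTR = 127.77 / 36
MTTR = 3.5492

3.5492


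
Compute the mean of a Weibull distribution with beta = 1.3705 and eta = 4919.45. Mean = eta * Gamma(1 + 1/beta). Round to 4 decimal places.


beta = 1.3705, eta = 4919.45
1/beta = 0.7297
1 + 1/beta = 1.7297
Gamma(1.7297) = 0.9146
Mean = 4919.45 * 0.9146
Mean = 4499.2965

4499.2965


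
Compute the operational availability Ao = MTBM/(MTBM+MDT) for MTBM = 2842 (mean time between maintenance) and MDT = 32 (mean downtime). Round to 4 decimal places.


MTBM = 2842
MDT = 32
MTBM + MDT = 2874
Ao = 2842 / 2874
Ao = 0.9889

0.9889


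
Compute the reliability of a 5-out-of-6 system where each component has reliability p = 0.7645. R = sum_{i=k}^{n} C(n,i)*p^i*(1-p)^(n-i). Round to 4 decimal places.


k = 5, n = 6, p = 0.7645
i=5: C(6,5)=6 * 0.7645^5 * 0.2355^1 = 0.369
i=6: C(6,6)=1 * 0.7645^6 * 0.2355^0 = 0.1996
R = sum of terms = 0.5687

0.5687


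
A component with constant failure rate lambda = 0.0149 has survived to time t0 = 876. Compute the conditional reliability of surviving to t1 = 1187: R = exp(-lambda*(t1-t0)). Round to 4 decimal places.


lambda = 0.0149
t0 = 876, t1 = 1187
t1 - t0 = 311
lambda * (t1-t0) = 0.0149 * 311 = 4.6339
R = exp(-4.6339)
R = 0.0097

0.0097


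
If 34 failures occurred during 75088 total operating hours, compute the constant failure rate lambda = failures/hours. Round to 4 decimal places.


failures = 34
total_hours = 75088
lambda = 34 / 75088
lambda = 0.0005

0.0005


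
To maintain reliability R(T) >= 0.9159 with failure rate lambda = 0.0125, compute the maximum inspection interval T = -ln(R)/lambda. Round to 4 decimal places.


R_target = 0.9159
lambda = 0.0125
-ln(0.9159) = 0.0878
T = 0.0878 / 0.0125
T = 7.0278

7.0278


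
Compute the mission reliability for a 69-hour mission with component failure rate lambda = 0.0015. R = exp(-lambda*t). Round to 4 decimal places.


lambda = 0.0015
mission_time = 69
lambda * t = 0.0015 * 69 = 0.1035
R = exp(-0.1035)
R = 0.9017

0.9017


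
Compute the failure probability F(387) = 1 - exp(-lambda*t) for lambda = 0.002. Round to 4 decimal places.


lambda = 0.002, t = 387
lambda * t = 0.774
exp(-0.774) = 0.4612
F(t) = 1 - 0.4612
F(t) = 0.5388

0.5388


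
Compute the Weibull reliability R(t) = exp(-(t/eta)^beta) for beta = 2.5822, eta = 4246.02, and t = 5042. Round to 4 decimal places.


beta = 2.5822, eta = 4246.02, t = 5042
t/eta = 5042 / 4246.02 = 1.1875
(t/eta)^beta = 1.1875^2.5822 = 1.5584
R(t) = exp(-1.5584)
R(t) = 0.2105

0.2105


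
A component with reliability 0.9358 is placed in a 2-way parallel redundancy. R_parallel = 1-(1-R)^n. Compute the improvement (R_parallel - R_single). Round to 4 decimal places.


R_single = 0.9358, n = 2
1 - R_single = 0.0642
(1 - R_single)^n = 0.0642^2 = 0.0041
R_parallel = 1 - 0.0041 = 0.9959
Improvement = 0.9959 - 0.9358
Improvement = 0.0601

0.0601


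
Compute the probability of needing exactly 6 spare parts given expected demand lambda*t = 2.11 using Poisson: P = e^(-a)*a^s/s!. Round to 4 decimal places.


a = 2.11, s = 6
e^(-a) = e^(-2.11) = 0.1212
a^s = 2.11^6 = 88.2459
s! = 720
P = 0.1212 * 88.2459 / 720
P = 0.0149

0.0149


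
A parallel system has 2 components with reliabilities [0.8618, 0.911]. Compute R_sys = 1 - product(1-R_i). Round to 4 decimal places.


Components: [0.8618, 0.911]
(1 - 0.8618) = 0.1382, running product = 0.1382
(1 - 0.911) = 0.089, running product = 0.0123
Product of (1-R_i) = 0.0123
R_sys = 1 - 0.0123 = 0.9877

0.9877


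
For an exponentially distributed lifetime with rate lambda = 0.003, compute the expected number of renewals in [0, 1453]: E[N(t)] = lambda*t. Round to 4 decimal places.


lambda = 0.003
t = 1453
E[N(t)] = lambda * t
E[N(t)] = 0.003 * 1453
E[N(t)] = 4.359

4.359


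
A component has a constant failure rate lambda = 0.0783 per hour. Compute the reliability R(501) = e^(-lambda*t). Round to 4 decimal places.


lambda = 0.0783
t = 501
lambda * t = 39.2283
R(t) = e^(-39.2283)
R(t) = 0.0

0.0


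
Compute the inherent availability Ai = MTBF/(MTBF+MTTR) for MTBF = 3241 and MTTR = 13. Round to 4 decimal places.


MTBF = 3241
MTTR = 13
MTBF + MTTR = 3254
Ai = 3241 / 3254
Ai = 0.996

0.996


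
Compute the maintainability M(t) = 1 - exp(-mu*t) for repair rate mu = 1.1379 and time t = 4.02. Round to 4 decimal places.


mu = 1.1379, t = 4.02
mu * t = 1.1379 * 4.02 = 4.5744
exp(-4.5744) = 0.0103
M(t) = 1 - 0.0103
M(t) = 0.9897

0.9897


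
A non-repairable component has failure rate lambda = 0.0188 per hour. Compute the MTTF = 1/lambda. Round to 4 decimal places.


lambda = 0.0188
MTTF = 1 / 0.0188
MTTF = 53.1915

53.1915


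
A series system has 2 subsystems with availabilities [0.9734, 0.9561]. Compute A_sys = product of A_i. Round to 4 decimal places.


Subsystems: [0.9734, 0.9561]
After subsystem 1 (A=0.9734): product = 0.9734
After subsystem 2 (A=0.9561): product = 0.9307
A_sys = 0.9307

0.9307


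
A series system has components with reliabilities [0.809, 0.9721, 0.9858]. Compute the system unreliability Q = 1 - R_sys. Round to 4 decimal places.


Components: [0.809, 0.9721, 0.9858]
After component 1: product = 0.809
After component 2: product = 0.7864
After component 3: product = 0.7753
R_sys = 0.7753
Q = 1 - 0.7753 = 0.2247

0.2247


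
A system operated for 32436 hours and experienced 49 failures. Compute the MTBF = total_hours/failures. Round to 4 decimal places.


total_hours = 32436
failures = 49
MTBF = 32436 / 49
MTBF = 661.9592

661.9592


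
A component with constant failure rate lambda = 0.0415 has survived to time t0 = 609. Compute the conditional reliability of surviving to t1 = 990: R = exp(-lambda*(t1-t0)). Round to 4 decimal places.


lambda = 0.0415
t0 = 609, t1 = 990
t1 - t0 = 381
lambda * (t1-t0) = 0.0415 * 381 = 15.8115
R = exp(-15.8115)
R = 0.0

0.0


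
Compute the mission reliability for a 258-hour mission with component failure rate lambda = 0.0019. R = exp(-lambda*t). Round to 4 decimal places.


lambda = 0.0019
mission_time = 258
lambda * t = 0.0019 * 258 = 0.4902
R = exp(-0.4902)
R = 0.6125

0.6125


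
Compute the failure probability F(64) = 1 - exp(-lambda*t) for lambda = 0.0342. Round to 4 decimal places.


lambda = 0.0342, t = 64
lambda * t = 2.1888
exp(-2.1888) = 0.1121
F(t) = 1 - 0.1121
F(t) = 0.8879

0.8879


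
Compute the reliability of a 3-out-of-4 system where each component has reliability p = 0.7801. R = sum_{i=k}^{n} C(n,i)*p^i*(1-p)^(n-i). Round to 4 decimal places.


k = 3, n = 4, p = 0.7801
i=3: C(4,3)=4 * 0.7801^3 * 0.2199^1 = 0.4176
i=4: C(4,4)=1 * 0.7801^4 * 0.2199^0 = 0.3703
R = sum of terms = 0.7879

0.7879


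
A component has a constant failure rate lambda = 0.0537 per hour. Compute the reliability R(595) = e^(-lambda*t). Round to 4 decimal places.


lambda = 0.0537
t = 595
lambda * t = 31.9515
R(t) = e^(-31.9515)
R(t) = 0.0

0.0


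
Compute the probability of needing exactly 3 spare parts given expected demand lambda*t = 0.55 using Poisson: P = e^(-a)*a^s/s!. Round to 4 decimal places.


a = 0.55, s = 3
e^(-a) = e^(-0.55) = 0.5769
a^s = 0.55^3 = 0.1664
s! = 6
P = 0.5769 * 0.1664 / 6
P = 0.016

0.016


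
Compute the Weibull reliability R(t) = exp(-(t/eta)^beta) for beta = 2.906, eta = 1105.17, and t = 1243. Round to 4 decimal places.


beta = 2.906, eta = 1105.17, t = 1243
t/eta = 1243 / 1105.17 = 1.1247
(t/eta)^beta = 1.1247^2.906 = 1.4071
R(t) = exp(-1.4071)
R(t) = 0.2448

0.2448


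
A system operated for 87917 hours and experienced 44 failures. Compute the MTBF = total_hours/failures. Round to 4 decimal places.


total_hours = 87917
failures = 44
MTBF = 87917 / 44
MTBF = 1998.1136

1998.1136


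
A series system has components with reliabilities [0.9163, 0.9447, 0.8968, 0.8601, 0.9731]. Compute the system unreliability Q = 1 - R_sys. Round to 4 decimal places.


Components: [0.9163, 0.9447, 0.8968, 0.8601, 0.9731]
After component 1: product = 0.9163
After component 2: product = 0.8656
After component 3: product = 0.7763
After component 4: product = 0.6677
After component 5: product = 0.6497
R_sys = 0.6497
Q = 1 - 0.6497 = 0.3503

0.3503


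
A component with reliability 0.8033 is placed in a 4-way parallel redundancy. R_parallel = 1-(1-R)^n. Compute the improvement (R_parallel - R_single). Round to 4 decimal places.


R_single = 0.8033, n = 4
1 - R_single = 0.1967
(1 - R_single)^n = 0.1967^4 = 0.0015
R_parallel = 1 - 0.0015 = 0.9985
Improvement = 0.9985 - 0.8033
Improvement = 0.1952

0.1952


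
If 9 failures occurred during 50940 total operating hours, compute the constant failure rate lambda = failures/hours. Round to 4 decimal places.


failures = 9
total_hours = 50940
lambda = 9 / 50940
lambda = 0.0002

0.0002


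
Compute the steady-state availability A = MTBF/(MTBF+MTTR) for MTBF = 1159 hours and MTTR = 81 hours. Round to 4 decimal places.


MTBF = 1159
MTTR = 81
MTBF + MTTR = 1240
A = 1159 / 1240
A = 0.9347

0.9347


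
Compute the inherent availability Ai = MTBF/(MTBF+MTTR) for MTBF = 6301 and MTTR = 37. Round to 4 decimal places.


MTBF = 6301
MTTR = 37
MTBF + MTTR = 6338
Ai = 6301 / 6338
Ai = 0.9942

0.9942


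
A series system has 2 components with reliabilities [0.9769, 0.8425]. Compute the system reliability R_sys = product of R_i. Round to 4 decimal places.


Components: [0.9769, 0.8425]
After component 1 (R=0.9769): product = 0.9769
After component 2 (R=0.8425): product = 0.823
R_sys = 0.823

0.823


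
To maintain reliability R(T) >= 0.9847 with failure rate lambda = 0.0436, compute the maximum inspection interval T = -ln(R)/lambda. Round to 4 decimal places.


R_target = 0.9847
lambda = 0.0436
-ln(0.9847) = 0.0154
T = 0.0154 / 0.0436
T = 0.3536

0.3536


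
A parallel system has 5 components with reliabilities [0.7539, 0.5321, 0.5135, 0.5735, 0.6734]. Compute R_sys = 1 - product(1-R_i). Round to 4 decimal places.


Components: [0.7539, 0.5321, 0.5135, 0.5735, 0.6734]
(1 - 0.7539) = 0.2461, running product = 0.2461
(1 - 0.5321) = 0.4679, running product = 0.1152
(1 - 0.5135) = 0.4865, running product = 0.056
(1 - 0.5735) = 0.4265, running product = 0.0239
(1 - 0.6734) = 0.3266, running product = 0.0078
Product of (1-R_i) = 0.0078
R_sys = 1 - 0.0078 = 0.9922

0.9922


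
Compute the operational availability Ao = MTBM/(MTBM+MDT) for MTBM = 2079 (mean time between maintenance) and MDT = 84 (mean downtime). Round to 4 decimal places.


MTBM = 2079
MDT = 84
MTBM + MDT = 2163
Ao = 2079 / 2163
Ao = 0.9612

0.9612


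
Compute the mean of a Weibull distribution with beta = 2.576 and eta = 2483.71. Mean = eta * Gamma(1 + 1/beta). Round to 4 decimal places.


beta = 2.576, eta = 2483.71
1/beta = 0.3882
1 + 1/beta = 1.3882
Gamma(1.3882) = 0.888
Mean = 2483.71 * 0.888
Mean = 2205.4611

2205.4611


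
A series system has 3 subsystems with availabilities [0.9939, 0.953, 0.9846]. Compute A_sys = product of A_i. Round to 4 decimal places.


Subsystems: [0.9939, 0.953, 0.9846]
After subsystem 1 (A=0.9939): product = 0.9939
After subsystem 2 (A=0.953): product = 0.9472
After subsystem 3 (A=0.9846): product = 0.9326
A_sys = 0.9326

0.9326


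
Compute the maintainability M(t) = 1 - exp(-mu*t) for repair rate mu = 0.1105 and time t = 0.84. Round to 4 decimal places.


mu = 0.1105, t = 0.84
mu * t = 0.1105 * 0.84 = 0.0928
exp(-0.0928) = 0.9114
M(t) = 1 - 0.9114
M(t) = 0.0886

0.0886


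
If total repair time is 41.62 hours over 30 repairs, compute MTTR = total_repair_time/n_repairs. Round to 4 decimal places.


total_repair_time = 41.62
n_repairs = 30
MTTR = 41.62 / 30
MTTR = 1.3873

1.3873


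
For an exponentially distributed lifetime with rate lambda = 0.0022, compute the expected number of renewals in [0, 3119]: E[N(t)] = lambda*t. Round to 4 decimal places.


lambda = 0.0022
t = 3119
E[N(t)] = lambda * t
E[N(t)] = 0.0022 * 3119
E[N(t)] = 6.8618

6.8618


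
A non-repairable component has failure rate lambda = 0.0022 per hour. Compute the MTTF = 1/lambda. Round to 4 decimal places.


lambda = 0.0022
MTTF = 1 / 0.0022
MTTF = 454.5455

454.5455


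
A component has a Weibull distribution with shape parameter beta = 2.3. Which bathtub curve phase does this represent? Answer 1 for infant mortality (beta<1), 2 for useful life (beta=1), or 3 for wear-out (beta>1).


beta = 2.3
Compare beta to 1:
beta < 1 => infant mortality (phase 1)
beta = 1 => useful life (phase 2)
beta > 1 => wear-out (phase 3)
Since beta = 2.3, this is wear-out (increasing failure rate)
Phase = 3

3


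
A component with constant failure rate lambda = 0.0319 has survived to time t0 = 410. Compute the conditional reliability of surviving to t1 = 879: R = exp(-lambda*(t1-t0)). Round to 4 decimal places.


lambda = 0.0319
t0 = 410, t1 = 879
t1 - t0 = 469
lambda * (t1-t0) = 0.0319 * 469 = 14.9611
R = exp(-14.9611)
R = 0.0

0.0


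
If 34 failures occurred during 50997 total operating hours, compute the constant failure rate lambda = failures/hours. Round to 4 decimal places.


failures = 34
total_hours = 50997
lambda = 34 / 50997
lambda = 0.0007

0.0007


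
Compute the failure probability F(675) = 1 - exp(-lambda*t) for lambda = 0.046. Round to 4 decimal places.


lambda = 0.046, t = 675
lambda * t = 31.05
exp(-31.05) = 0.0
F(t) = 1 - 0.0
F(t) = 1.0

1.0


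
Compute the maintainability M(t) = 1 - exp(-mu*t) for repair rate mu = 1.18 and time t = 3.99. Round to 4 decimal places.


mu = 1.18, t = 3.99
mu * t = 1.18 * 3.99 = 4.7082
exp(-4.7082) = 0.009
M(t) = 1 - 0.009
M(t) = 0.991

0.991


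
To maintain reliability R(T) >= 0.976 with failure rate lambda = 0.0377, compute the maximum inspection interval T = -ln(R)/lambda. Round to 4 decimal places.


R_target = 0.976
lambda = 0.0377
-ln(0.976) = 0.0243
T = 0.0243 / 0.0377
T = 0.6444

0.6444
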